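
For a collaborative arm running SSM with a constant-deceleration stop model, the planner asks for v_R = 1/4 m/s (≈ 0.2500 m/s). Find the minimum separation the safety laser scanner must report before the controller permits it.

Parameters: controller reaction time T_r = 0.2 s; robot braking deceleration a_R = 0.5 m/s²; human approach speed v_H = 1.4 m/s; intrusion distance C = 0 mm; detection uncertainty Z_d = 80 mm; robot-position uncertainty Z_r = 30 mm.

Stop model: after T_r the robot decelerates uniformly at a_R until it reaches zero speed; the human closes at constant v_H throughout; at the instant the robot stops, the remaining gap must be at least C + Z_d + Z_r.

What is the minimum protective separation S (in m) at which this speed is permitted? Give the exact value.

S_min = 481/400 m = 1.2025 m

braking lasts T_s = (1/4)/(1/2) = 0.5000 s
reaction-phase robot travel = 0.2500·0.2000 = 0.0500 m
robot covers 0.2500·0.5000 − ½·0.5000·0.5000² = 0.0625 m while stopping
person approaches 1.4000·(0.2000+0.5000) = 0.9800 m
margins: 0.0000+0.0800+0.0300 = 0.1100 m
S_min ≈ 0.0500+0.0625+0.9800+0.1100  ⇒  S_min = 481/400 m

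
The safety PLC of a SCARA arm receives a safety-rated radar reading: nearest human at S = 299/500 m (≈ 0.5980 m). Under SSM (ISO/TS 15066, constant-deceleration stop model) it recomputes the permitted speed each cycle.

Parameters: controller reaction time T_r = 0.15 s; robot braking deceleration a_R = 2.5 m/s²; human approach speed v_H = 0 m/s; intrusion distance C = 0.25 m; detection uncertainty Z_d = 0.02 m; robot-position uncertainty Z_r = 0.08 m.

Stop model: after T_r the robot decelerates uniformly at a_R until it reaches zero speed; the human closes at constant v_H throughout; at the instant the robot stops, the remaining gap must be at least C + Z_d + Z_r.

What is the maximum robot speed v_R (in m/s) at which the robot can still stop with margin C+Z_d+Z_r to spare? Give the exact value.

quadratic (1/5)·v² + (3/20)·v + (-31/125) = 0
  disc = (3/20)² − 4·(1/5)·(-31/125) = 2209/10000 ; √disc = 47/100
  v_R = (−(3/20) + 47/100) / (2·(1/5)) = 4/5 m/s
check:
braking lasts T_s = (4/5)/(5/2) = 0.3200 s
robot in T_r: 0.8000·0.1500 = 0.1200 m
robot under decel: 0.8000²/(2·2.5000) = 0.1280 m
person approaches 0.0000·(0.1500+0.3200) = 0.0000 m
residual clearance needed = 0.2500+0.0200+0.0800 = 0.3500 m
sum ≈ 0.1200+0.1280+0.0000+0.3500 ≈ 0.5980 m = S ✓

v_R_max = 4/5 m/s = 0.8000 m/s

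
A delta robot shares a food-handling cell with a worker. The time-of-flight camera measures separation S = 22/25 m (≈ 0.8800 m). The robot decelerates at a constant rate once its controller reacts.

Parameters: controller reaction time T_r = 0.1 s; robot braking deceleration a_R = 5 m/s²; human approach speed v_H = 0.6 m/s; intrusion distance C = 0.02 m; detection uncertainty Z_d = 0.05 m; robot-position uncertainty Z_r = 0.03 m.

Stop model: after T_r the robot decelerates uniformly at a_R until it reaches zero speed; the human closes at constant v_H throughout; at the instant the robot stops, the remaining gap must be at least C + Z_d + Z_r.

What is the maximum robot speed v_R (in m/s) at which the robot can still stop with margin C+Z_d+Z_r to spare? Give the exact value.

collect terms ⇒ (1/10)·v_R² + (11/50)·v_R + (-18/25) = 0
  disc = (11/50)² − 4·(1/10)·(-18/25) = 841/2500 ; √disc = 29/50
  v_R = (−(11/50) + 29/50) / (2·(1/10)) = 9/5 m/s
check:
stop time T_s = (9/5)/5 = 0.3600 s
robot covers v_R·T_r = 1.8000·0.1000 = 0.1800 m before braking
robot under decel: 1.8000²/(2·5.0000) = 0.3240 m
person approaches 0.6000·(0.1000+0.3600) = 0.2760 m
margins: 0.0200+0.0500+0.0300 = 0.1000 m
sum ≈ 0.1800+0.3240+0.2760+0.1000 ≈ 0.8800 m = S ✓

v_R_max = 9/5 m/s = 1.8000 m/s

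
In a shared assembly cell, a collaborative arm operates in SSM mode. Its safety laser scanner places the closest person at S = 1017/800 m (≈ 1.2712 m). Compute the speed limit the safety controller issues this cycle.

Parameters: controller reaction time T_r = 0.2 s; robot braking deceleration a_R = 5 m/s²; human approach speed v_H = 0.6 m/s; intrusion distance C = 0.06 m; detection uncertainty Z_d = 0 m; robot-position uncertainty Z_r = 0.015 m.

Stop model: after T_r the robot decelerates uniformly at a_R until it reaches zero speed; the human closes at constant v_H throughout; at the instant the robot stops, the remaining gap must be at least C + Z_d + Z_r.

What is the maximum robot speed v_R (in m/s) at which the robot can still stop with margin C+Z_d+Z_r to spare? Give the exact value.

at the boundary: (1/10)·v² + (8/25)·v + (-861/800) = 0
  disc = (8/25)² − 4·(1/10)·(-861/800) = 5329/10000 ; √disc = 73/100
  v_R = (−(8/25) + 73/100) / (2·(1/10)) = 41/20 m/s
check:
stop time T_s = (41/20)/5 = 0.4100 s
robot in T_r: 2.0500·0.2000 = 0.4100 m
braking distance = 2.0500²/(2·5.0000) = 0.4203 m
human over T_r+T_s: 0.6000·(0.2000+0.4100) = 0.3660 m
C+Z_d+Z_r = 0.0600+0.0000+0.0150 = 0.0750 m
sum ≈ 0.4100+0.4203+0.3660+0.0750 ≈ 1.2712 m = S ✓

v_R_max = 41/20 m/s = 2.0500 m/s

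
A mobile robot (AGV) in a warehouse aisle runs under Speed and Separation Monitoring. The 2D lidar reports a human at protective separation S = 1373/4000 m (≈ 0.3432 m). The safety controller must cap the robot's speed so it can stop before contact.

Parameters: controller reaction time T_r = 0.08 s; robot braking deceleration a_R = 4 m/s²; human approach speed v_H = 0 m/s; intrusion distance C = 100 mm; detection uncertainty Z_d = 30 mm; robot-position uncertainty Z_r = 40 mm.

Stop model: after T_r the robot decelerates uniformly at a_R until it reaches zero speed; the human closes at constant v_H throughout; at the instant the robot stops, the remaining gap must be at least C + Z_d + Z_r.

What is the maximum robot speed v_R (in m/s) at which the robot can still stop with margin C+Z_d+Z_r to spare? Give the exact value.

v_R_max = 9/10 m/s = 0.9000 m/s

collect terms ⇒ (1/8)·v_R² + (2/25)·v_R + (-693/4000) = 0
  disc = (2/25)² − 4·(1/8)·(-693/4000) = 3721/40000 ; √disc = 61/200
  v_R = (−(2/25) + 61/200) / (2·(1/8)) = 9/10 m/s
check:
T_s = v_R/a_R = (9/10)/4 = 0.2250 s
reaction-phase robot travel = 0.9000·0.0800 = 0.0720 m
braking distance = 0.9000²/(2·4.0000) = 0.1013 m
human closes 0.0000·0.3050 = 0.0000 m
residual clearance needed = 0.1000+0.0300+0.0400 = 0.1700 m
sum ≈ 0.0720+0.1013+0.0000+0.1700 ≈ 0.3432 m = S ✓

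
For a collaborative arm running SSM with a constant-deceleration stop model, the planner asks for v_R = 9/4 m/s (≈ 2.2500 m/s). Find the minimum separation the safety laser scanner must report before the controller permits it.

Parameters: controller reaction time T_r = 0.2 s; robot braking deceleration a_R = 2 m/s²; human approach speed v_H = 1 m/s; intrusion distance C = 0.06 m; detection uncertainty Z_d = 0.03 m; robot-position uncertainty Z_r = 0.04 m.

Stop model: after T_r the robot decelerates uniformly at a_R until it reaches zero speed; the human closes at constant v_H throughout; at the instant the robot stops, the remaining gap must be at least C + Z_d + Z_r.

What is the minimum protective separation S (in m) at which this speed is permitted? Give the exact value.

S_min = 5073/1600 m = 3.1706 m

stop time T_s = (9/4)/2 = 1.1250 s
robot in T_r: 2.2500·0.2000 = 0.4500 m
robot covers 2.2500·1.1250 − ½·2.0000·1.1250² = 1.2656 m while stopping
person approaches 1.0000·(0.2000+1.1250) = 1.3250 m
C+Z_d+Z_r = 0.0600+0.0300+0.0400 = 0.1300 m
S_min ≈ 0.4500+1.2656+1.3250+0.1300  ⇒  S_min = 5073/1600 m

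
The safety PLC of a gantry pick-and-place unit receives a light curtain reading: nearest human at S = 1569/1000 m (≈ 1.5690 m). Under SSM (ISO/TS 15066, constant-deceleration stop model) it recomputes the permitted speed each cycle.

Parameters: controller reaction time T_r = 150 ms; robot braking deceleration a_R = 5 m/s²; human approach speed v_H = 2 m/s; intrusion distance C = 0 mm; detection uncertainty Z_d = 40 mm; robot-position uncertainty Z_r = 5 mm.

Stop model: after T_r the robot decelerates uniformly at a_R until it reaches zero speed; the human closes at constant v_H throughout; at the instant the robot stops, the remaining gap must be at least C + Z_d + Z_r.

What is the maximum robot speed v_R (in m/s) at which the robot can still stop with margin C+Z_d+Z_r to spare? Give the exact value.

v_R_max = 17/10 m/s = 1.7000 m/s

quadratic (1/10)·v² + (11/20)·v + (-153/125) = 0
  disc = (11/20)² − 4·(1/10)·(-153/125) = 7921/10000 ; √disc = 89/100
  v_R = (−(11/20) + 89/100) / (2·(1/10)) = 17/10 m/s
check:
stop time T_s = (17/10)/5 = 0.3400 s
robot in T_r: 1.7000·0.1500 = 0.2550 m
braking distance = 1.7000²/(2·5.0000) = 0.2890 m
human over T_r+T_s: 2.0000·(0.1500+0.3400) = 0.9800 m
residual clearance needed = 0.0000+0.0400+0.0050 = 0.0450 m
sum ≈ 0.2550+0.2890+0.9800+0.0450 ≈ 1.5690 m = S ✓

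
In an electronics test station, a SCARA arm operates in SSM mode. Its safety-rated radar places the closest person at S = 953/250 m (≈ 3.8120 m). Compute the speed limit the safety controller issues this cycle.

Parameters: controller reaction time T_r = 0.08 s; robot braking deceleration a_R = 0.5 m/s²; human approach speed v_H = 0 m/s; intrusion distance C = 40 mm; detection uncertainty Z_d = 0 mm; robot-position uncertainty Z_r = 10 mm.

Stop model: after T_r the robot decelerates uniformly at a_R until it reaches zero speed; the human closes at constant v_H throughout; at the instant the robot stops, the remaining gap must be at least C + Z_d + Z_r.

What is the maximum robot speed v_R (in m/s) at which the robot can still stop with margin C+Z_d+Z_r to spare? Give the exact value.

v_R_max = 19/10 m/s = 1.9000 m/s

at the boundary: (1)·v² + (2/25)·v + (-1881/500) = 0
  disc = (2/25)² − 4·(1)·(-1881/500) = 9409/625 ; √disc = 97/25
  v_R = (−(2/25) + 97/25) / (2·(1)) = 19/10 m/s
check:
stop time T_s = (19/10)/(1/2) = 3.8000 s
reaction-phase robot travel = 1.9000·0.0800 = 0.1520 m
robot under decel: 1.9000²/(2·0.5000) = 3.6100 m
human over T_r+T_s: 0.0000·(0.0800+3.8000) = 0.0000 m
C+Z_d+Z_r = 0.0400+0.0000+0.0100 = 0.0500 m
sum ≈ 0.1520+3.6100+0.0000+0.0500 ≈ 3.8120 m = S ✓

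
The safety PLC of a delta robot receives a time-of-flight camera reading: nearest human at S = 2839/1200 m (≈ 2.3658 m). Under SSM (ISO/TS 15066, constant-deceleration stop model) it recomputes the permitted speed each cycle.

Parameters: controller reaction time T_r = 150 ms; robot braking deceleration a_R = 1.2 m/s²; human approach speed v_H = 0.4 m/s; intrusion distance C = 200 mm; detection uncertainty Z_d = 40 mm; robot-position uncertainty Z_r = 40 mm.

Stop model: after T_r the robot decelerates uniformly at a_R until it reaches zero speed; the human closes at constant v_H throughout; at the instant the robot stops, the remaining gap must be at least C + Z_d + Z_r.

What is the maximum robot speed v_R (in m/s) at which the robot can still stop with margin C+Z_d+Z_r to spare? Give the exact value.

collect terms ⇒ (5/12)·v_R² + (29/60)·v_R + (-2431/1200) = 0
  disc = (29/60)² − 4·(5/12)·(-2431/1200) = 361/100 ; √disc = 19/10
  v_R = (−(29/60) + 19/10) / (2·(5/12)) = 17/10 m/s
check:
T_s = v_R/a_R = (17/10)/(6/5) = 1.4167 s
robot covers v_R·T_r = 1.7000·0.1500 = 0.2550 m before braking
robot under decel: 1.7000²/(2·1.2000) = 1.2042 m
human closes 0.4000·1.5667 = 0.6267 m
residual clearance needed = 0.2000+0.0400+0.0400 = 0.2800 m
sum ≈ 0.2550+1.2042+0.6267+0.2800 ≈ 2.3658 m = S ✓

v_R_max = 17/10 m/s = 1.7000 m/s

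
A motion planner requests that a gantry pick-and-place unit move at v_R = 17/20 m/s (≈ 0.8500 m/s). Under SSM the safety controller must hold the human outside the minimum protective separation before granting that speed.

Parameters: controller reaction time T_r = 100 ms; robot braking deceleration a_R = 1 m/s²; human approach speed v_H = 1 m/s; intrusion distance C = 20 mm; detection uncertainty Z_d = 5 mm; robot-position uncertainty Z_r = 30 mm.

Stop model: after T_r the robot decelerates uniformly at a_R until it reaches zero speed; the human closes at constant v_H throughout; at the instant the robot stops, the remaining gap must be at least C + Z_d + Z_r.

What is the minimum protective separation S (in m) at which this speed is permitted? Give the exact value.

stop time T_s = (17/20)/1 = 0.8500 s
robot covers v_R·T_r = 0.8500·0.1000 = 0.0850 m before braking
robot covers 0.8500·0.8500 − ½·1.0000·0.8500² = 0.3613 m while stopping
person approaches 1.0000·(0.1000+0.8500) = 0.9500 m
residual clearance needed = 0.0200+0.0050+0.0300 = 0.0550 m
S_min ≈ 0.0850+0.3613+0.9500+0.0550  ⇒  S_min = 1161/800 m

S_min = 1161/800 m = 1.4512 m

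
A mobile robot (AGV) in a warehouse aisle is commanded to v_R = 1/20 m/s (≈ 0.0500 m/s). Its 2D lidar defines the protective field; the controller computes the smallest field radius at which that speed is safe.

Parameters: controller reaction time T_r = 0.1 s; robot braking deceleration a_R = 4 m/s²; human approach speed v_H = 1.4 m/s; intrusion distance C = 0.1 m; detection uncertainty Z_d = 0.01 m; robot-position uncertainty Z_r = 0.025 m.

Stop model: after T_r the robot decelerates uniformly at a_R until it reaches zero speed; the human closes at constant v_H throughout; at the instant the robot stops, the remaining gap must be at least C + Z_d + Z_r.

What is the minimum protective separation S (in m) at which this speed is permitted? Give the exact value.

S_min = 953/3200 m = 0.2978 m

braking lasts T_s = (1/20)/4 = 0.0125 s
reaction-phase robot travel = 0.0500·0.1000 = 0.0050 m
robot covers 0.0500·0.0125 − ½·4.0000·0.0125² = 0.0003 m while stopping
person approaches 1.4000·(0.1000+0.0125) = 0.1575 m
margins: 0.1000+0.0100+0.0250 = 0.1350 m
S_min ≈ 0.0050+0.0003+0.1575+0.1350  ⇒  S_min = 953/3200 m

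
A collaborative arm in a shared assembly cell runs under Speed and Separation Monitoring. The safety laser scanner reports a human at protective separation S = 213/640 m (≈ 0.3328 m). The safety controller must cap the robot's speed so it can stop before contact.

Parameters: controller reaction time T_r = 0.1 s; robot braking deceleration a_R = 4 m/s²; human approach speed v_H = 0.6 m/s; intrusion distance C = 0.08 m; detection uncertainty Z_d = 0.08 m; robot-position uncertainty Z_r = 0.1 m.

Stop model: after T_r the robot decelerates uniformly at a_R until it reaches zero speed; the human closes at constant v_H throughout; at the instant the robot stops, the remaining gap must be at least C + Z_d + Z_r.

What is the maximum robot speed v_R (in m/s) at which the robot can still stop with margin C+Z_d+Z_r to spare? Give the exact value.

v_R_max = 1/20 m/s = 0.0500 m/s

collect terms ⇒ (1/8)·v_R² + (1/4)·v_R + (-41/3200) = 0
  disc = (1/4)² − 4·(1/8)·(-41/3200) = 441/6400 ; √disc = 21/80
  v_R = (−(1/4) + 21/80) / (2·(1/8)) = 1/20 m/s
check:
stop time T_s = (1/20)/4 = 0.0125 s
reaction-phase robot travel = 0.0500·0.1000 = 0.0050 m
braking distance = 0.0500²/(2·4.0000) = 0.0003 m
person approaches 0.6000·(0.1000+0.0125) = 0.0675 m
residual clearance needed = 0.0800+0.0800+0.1000 = 0.2600 m
sum ≈ 0.0050+0.0003+0.0675+0.2600 ≈ 0.3328 m = S ✓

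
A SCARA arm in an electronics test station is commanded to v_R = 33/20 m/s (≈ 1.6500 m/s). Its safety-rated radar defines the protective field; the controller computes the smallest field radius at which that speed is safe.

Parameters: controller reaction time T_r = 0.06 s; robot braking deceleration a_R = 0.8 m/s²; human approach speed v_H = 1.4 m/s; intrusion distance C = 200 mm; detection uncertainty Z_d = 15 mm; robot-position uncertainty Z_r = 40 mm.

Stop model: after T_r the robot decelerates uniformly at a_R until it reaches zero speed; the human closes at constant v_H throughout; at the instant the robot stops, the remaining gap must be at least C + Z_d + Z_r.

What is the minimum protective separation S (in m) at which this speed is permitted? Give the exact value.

S_min = 80433/16000 m = 5.0271 m

T_s = v_R/a_R = (33/20)/(4/5) = 2.0625 s
reaction-phase robot travel = 1.6500·0.0600 = 0.0990 m
braking distance = 1.6500²/(2·0.8000) = 1.7016 m
human closes 1.4000·2.1225 = 2.9715 m
margins: 0.2000+0.0150+0.0400 = 0.2550 m
S_min ≈ 0.0990+1.7016+2.9715+0.2550  ⇒  S_min = 80433/16000 m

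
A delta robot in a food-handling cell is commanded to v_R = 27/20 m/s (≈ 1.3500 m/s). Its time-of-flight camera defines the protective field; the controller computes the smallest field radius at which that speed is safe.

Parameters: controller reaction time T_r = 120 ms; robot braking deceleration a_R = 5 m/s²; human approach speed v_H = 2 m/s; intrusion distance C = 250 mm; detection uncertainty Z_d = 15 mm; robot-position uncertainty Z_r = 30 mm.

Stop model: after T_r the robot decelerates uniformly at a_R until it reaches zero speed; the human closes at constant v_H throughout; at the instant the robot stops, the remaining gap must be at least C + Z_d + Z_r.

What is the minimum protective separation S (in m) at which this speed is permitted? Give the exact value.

stop time T_s = (27/20)/5 = 0.2700 s
reaction-phase robot travel = 1.3500·0.1200 = 0.1620 m
robot under decel: 1.3500²/(2·5.0000) = 0.1822 m
person approaches 2.0000·(0.1200+0.2700) = 0.7800 m
C+Z_d+Z_r = 0.2500+0.0150+0.0300 = 0.2950 m
S_min ≈ 0.1620+0.1822+0.7800+0.2950  ⇒  S_min = 5677/4000 m

S_min = 5677/4000 m = 1.4192 m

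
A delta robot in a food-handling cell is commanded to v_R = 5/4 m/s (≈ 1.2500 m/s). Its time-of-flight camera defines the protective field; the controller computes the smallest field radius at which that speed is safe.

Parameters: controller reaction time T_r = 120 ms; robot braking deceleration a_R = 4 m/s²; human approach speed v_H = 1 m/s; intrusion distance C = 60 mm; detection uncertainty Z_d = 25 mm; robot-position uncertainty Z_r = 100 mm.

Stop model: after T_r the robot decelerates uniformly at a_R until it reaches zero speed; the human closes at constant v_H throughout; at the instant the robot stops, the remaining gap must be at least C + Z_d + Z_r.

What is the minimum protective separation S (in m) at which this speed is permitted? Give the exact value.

braking lasts T_s = (5/4)/4 = 0.3125 s
robot in T_r: 1.2500·0.1200 = 0.1500 m
robot covers 1.2500·0.3125 − ½·4.0000·0.3125² = 0.1953 m while stopping
person approaches 1.0000·(0.1200+0.3125) = 0.4325 m
C+Z_d+Z_r = 0.0600+0.0250+0.1000 = 0.1850 m
S_min ≈ 0.1500+0.1953+0.4325+0.1850  ⇒  S_min = 3081/3200 m

S_min = 3081/3200 m = 0.9628 m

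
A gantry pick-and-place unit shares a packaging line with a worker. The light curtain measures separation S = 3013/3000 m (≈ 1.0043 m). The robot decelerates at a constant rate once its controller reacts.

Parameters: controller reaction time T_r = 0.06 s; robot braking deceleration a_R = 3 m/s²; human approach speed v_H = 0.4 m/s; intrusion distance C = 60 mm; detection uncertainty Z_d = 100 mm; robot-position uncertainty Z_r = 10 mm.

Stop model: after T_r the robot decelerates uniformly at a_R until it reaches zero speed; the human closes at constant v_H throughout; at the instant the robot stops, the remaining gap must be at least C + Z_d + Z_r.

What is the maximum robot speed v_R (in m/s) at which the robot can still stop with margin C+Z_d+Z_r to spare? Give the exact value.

v_R_max = 17/10 m/s = 1.7000 m/s

collect terms ⇒ (1/6)·v_R² + (29/150)·v_R + (-2431/3000) = 0
  disc = (29/150)² − 4·(1/6)·(-2431/3000) = 361/625 ; √disc = 19/25
  v_R = (−(29/150) + 19/25) / (2·(1/6)) = 17/10 m/s
check:
braking lasts T_s = (17/10)/3 = 0.5667 s
reaction-phase robot travel = 1.7000·0.0600 = 0.1020 m
robot covers 1.7000·0.5667 − ½·3.0000·0.5667² = 0.4817 m while stopping
person approaches 0.4000·(0.0600+0.5667) = 0.2507 m
margins: 0.0600+0.1000+0.0100 = 0.1700 m
sum ≈ 0.1020+0.4817+0.2507+0.1700 ≈ 1.0043 m = S ✓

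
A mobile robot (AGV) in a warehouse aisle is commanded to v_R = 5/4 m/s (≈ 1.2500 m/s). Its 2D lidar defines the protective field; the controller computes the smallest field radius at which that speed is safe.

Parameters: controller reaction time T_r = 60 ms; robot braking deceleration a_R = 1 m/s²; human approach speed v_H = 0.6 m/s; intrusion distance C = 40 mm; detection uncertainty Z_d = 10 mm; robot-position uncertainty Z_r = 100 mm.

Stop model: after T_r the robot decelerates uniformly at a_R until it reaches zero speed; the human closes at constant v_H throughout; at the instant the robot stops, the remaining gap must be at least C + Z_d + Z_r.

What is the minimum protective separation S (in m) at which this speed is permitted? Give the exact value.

S_min = 7169/4000 m = 1.7922 m

braking lasts T_s = (5/4)/1 = 1.2500 s
robot covers v_R·T_r = 1.2500·0.0600 = 0.0750 m before braking
robot under decel: 1.2500²/(2·1.0000) = 0.7812 m
person approaches 0.6000·(0.0600+1.2500) = 0.7860 m
residual clearance needed = 0.0400+0.0100+0.1000 = 0.1500 m
S_min ≈ 0.0750+0.7812+0.7860+0.1500  ⇒  S_min = 7169/4000 m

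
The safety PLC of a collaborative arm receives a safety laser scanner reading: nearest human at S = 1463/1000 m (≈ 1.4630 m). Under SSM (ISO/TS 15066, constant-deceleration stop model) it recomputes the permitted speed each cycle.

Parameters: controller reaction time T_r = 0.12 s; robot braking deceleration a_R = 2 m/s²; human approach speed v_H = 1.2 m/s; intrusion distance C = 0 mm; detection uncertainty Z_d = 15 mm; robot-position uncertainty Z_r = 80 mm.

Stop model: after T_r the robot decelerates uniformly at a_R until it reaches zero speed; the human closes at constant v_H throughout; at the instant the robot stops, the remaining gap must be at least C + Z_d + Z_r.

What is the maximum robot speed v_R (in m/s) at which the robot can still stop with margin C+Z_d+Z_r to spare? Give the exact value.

quadratic (1/4)·v² + (18/25)·v + (-153/125) = 0
  disc = (18/25)² − 4·(1/4)·(-153/125) = 1089/625 ; √disc = 33/25
  v_R = (−(18/25) + 33/25) / (2·(1/4)) = 6/5 m/s
check:
T_s = v_R/a_R = (6/5)/2 = 0.6000 s
robot in T_r: 1.2000·0.1200 = 0.1440 m
robot under decel: 1.2000²/(2·2.0000) = 0.3600 m
person approaches 1.2000·(0.1200+0.6000) = 0.8640 m
C+Z_d+Z_r = 0.0000+0.0150+0.0800 = 0.0950 m
sum ≈ 0.1440+0.3600+0.8640+0.0950 ≈ 1.4630 m = S ✓

v_R_max = 6/5 m/s = 1.2000 m/s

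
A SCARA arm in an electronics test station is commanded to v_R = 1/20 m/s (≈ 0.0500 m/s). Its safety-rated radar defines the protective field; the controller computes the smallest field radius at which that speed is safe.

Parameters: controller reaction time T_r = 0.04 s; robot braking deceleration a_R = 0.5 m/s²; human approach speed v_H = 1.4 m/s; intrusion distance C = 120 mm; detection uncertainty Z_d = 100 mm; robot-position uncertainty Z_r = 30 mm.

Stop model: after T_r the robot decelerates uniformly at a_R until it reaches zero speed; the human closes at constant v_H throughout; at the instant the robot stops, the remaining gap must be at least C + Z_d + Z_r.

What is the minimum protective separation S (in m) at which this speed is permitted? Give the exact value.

S_min = 901/2000 m = 0.4505 m

braking lasts T_s = (1/20)/(1/2) = 0.1000 s
robot covers v_R·T_r = 0.0500·0.0400 = 0.0020 m before braking
robot under decel: 0.0500²/(2·0.5000) = 0.0025 m
person approaches 1.4000·(0.0400+0.1000) = 0.1960 m
residual clearance needed = 0.1200+0.1000+0.0300 = 0.2500 m
S_min ≈ 0.0020+0.0025+0.1960+0.2500  ⇒  S_min = 901/2000 m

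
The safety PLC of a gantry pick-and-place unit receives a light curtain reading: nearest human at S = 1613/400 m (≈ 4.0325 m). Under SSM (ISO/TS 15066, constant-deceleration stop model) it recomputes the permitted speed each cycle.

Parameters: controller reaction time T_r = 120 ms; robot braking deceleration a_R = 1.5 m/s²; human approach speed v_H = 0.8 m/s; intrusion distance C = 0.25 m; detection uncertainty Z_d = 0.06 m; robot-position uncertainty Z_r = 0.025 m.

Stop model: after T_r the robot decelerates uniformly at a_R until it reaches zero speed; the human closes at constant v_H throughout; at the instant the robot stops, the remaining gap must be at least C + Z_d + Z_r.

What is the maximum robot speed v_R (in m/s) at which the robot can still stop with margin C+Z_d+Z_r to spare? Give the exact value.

collect terms ⇒ (1/3)·v_R² + (49/75)·v_R + (-7203/2000) = 0
  disc = (49/75)² − 4·(1/3)·(-7203/2000) = 117649/22500 ; √disc = 343/150
  v_R = (−(49/75) + 343/150) / (2·(1/3)) = 49/20 m/s
check:
stop time T_s = (49/20)/(3/2) = 1.6333 s
robot in T_r: 2.4500·0.1200 = 0.2940 m
robot covers 2.4500·1.6333 − ½·1.5000·1.6333² = 2.0008 m while stopping
human closes 0.8000·1.7533 = 1.4027 m
margins: 0.2500+0.0600+0.0250 = 0.3350 m
sum ≈ 0.2940+2.0008+1.4027+0.3350 ≈ 4.0325 m = S ✓

v_R_max = 49/20 m/s = 2.4500 m/s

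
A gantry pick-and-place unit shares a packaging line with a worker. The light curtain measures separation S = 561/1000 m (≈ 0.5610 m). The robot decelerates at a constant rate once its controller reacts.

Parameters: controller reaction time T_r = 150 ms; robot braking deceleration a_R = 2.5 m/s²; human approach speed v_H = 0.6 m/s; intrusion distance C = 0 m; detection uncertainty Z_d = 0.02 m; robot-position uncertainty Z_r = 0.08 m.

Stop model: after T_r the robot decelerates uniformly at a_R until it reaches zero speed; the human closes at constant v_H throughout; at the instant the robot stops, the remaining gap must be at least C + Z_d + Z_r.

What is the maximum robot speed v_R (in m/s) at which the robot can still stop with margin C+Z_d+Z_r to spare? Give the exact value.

v_R_max = 7/10 m/s = 0.7000 m/s

at the boundary: (1/5)·v² + (39/100)·v + (-371/1000) = 0
  disc = (39/100)² − 4·(1/5)·(-371/1000) = 4489/10000 ; √disc = 67/100
  v_R = (−(39/100) + 67/100) / (2·(1/5)) = 7/10 m/s
check:
stop time T_s = (7/10)/(5/2) = 0.2800 s
robot covers v_R·T_r = 0.7000·0.1500 = 0.1050 m before braking
robot covers 0.7000·0.2800 − ½·2.5000·0.2800² = 0.0980 m while stopping
human closes 0.6000·0.4300 = 0.2580 m
residual clearance needed = 0.0000+0.0200+0.0800 = 0.1000 m
sum ≈ 0.1050+0.0980+0.2580+0.1000 ≈ 0.5610 m = S ✓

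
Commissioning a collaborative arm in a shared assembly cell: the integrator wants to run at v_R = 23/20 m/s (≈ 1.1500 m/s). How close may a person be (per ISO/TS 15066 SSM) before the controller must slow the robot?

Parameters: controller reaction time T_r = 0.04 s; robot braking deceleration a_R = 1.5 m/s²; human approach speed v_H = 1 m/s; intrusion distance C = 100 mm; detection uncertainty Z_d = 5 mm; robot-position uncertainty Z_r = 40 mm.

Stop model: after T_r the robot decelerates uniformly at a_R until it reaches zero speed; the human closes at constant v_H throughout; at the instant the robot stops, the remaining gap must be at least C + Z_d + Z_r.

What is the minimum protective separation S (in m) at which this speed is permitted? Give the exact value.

T_s = v_R/a_R = (23/20)/(3/2) = 0.7667 s
robot in T_r: 1.1500·0.0400 = 0.0460 m
braking distance = 1.1500²/(2·1.5000) = 0.4408 m
human over T_r+T_s: 1.0000·(0.0400+0.7667) = 0.8067 m
residual clearance needed = 0.1000+0.0050+0.0400 = 0.1450 m
S_min ≈ 0.0460+0.4408+0.8067+0.1450  ⇒  S_min = 2877/2000 m

S_min = 2877/2000 m = 1.4385 m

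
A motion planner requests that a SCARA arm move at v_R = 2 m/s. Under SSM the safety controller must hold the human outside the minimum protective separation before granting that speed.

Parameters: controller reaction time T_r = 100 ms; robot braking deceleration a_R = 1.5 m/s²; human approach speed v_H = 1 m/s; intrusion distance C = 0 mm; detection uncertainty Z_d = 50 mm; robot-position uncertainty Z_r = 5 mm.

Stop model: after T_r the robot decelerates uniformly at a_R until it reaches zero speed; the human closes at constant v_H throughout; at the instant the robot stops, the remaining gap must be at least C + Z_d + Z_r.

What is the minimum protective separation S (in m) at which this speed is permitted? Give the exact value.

S_min = 1813/600 m = 3.0217 m

T_s = v_R/a_R = 2/(3/2) = 1.3333 s
reaction-phase robot travel = 2.0000·0.1000 = 0.2000 m
robot under decel: 2.0000²/(2·1.5000) = 1.3333 m
human closes 1.0000·1.4333 = 1.4333 m
C+Z_d+Z_r = 0.0000+0.0500+0.0050 = 0.0550 m
S_min ≈ 0.2000+1.3333+1.4333+0.0550  ⇒  S_min = 1813/600 m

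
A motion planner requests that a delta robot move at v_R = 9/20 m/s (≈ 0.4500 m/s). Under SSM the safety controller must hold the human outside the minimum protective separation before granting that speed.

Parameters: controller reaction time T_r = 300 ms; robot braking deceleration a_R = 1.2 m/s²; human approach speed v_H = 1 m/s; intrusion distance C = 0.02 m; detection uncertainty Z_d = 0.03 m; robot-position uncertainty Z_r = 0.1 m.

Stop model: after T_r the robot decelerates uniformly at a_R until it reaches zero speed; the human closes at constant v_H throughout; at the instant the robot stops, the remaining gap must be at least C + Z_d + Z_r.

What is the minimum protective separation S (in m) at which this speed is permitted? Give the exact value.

S_min = 1671/1600 m = 1.0444 m

stop time T_s = (9/20)/(6/5) = 0.3750 s
robot covers v_R·T_r = 0.4500·0.3000 = 0.1350 m before braking
braking distance = 0.4500²/(2·1.2000) = 0.0844 m
human over T_r+T_s: 1.0000·(0.3000+0.3750) = 0.6750 m
margins: 0.0200+0.0300+0.1000 = 0.1500 m
S_min ≈ 0.1350+0.0844+0.6750+0.1500  ⇒  S_min = 1671/1600 m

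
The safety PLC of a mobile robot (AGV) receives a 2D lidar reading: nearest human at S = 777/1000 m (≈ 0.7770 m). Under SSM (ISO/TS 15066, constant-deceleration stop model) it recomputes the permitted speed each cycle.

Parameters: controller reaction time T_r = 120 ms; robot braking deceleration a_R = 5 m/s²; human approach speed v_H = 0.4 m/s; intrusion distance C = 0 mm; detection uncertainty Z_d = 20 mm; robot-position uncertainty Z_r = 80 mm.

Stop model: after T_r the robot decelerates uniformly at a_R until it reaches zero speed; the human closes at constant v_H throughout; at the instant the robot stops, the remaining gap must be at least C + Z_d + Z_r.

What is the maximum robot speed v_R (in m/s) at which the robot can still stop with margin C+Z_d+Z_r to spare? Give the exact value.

v_R_max = 17/10 m/s = 1.7000 m/s

quadratic (1/10)·v² + (1/5)·v + (-629/1000) = 0
  disc = (1/5)² − 4·(1/10)·(-629/1000) = 729/2500 ; √disc = 27/50
  v_R = (−(1/5) + 27/50) / (2·(1/10)) = 17/10 m/s
check:
stop time T_s = (17/10)/5 = 0.3400 s
reaction-phase robot travel = 1.7000·0.1200 = 0.2040 m
robot under decel: 1.7000²/(2·5.0000) = 0.2890 m
human closes 0.4000·0.4600 = 0.1840 m
residual clearance needed = 0.0000+0.0200+0.0800 = 0.1000 m
sum ≈ 0.2040+0.2890+0.1840+0.1000 ≈ 0.7770 m = S ✓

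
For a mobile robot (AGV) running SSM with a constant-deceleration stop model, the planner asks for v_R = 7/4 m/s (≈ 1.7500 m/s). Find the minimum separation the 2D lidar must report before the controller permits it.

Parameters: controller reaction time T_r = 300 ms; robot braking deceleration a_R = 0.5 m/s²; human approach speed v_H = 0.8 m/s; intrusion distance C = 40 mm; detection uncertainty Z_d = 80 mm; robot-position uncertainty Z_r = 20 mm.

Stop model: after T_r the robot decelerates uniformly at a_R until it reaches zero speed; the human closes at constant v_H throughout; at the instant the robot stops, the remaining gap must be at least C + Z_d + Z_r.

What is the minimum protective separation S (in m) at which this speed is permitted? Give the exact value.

stop time T_s = (7/4)/(1/2) = 3.5000 s
robot covers v_R·T_r = 1.7500·0.3000 = 0.5250 m before braking
braking distance = 1.7500²/(2·0.5000) = 3.0625 m
human closes 0.8000·3.8000 = 3.0400 m
margins: 0.0400+0.0800+0.0200 = 0.1400 m
S_min ≈ 0.5250+3.0625+3.0400+0.1400  ⇒  S_min = 2707/400 m

S_min = 2707/400 m = 6.7675 m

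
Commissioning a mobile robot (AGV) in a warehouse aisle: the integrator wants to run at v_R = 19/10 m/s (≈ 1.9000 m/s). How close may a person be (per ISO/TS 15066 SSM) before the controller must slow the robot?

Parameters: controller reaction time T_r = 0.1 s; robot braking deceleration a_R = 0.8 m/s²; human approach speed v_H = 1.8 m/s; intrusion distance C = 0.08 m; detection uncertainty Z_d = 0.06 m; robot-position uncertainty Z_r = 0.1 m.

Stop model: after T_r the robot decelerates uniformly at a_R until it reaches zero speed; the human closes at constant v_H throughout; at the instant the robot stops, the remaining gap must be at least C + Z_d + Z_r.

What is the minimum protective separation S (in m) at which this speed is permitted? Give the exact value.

stop time T_s = (19/10)/(4/5) = 2.3750 s
robot covers v_R·T_r = 1.9000·0.1000 = 0.1900 m before braking
robot under decel: 1.9000²/(2·0.8000) = 2.2563 m
human closes 1.8000·2.4750 = 4.4550 m
margins: 0.0800+0.0600+0.1000 = 0.2400 m
S_min ≈ 0.1900+2.2563+4.4550+0.2400  ⇒  S_min = 5713/800 m

S_min = 5713/800 m = 7.1413 m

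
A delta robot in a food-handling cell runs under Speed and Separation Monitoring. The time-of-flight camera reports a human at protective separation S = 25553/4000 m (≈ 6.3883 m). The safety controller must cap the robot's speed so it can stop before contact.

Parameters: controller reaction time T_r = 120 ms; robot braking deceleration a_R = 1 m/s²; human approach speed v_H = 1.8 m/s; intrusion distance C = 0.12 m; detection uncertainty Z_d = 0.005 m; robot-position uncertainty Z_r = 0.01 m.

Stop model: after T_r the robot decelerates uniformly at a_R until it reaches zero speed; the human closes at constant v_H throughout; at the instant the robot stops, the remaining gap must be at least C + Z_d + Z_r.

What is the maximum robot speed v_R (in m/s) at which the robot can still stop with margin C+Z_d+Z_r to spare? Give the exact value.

at the boundary: (1/2)·v² + (48/25)·v + (-24149/4000) = 0
  disc = (48/25)² − 4·(1/2)·(-24149/4000) = 157609/10000 ; √disc = 397/100
  v_R = (−(48/25) + 397/100) / (2·(1/2)) = 41/20 m/s
check:
braking lasts T_s = (41/20)/1 = 2.0500 s
reaction-phase robot travel = 2.0500·0.1200 = 0.2460 m
robot under decel: 2.0500²/(2·1.0000) = 2.1012 m
person approaches 1.8000·(0.1200+2.0500) = 3.9060 m
residual clearance needed = 0.1200+0.0050+0.0100 = 0.1350 m
sum ≈ 0.2460+2.1012+3.9060+0.1350 ≈ 6.3883 m = S ✓

v_R_max = 41/20 m/s = 2.0500 m/s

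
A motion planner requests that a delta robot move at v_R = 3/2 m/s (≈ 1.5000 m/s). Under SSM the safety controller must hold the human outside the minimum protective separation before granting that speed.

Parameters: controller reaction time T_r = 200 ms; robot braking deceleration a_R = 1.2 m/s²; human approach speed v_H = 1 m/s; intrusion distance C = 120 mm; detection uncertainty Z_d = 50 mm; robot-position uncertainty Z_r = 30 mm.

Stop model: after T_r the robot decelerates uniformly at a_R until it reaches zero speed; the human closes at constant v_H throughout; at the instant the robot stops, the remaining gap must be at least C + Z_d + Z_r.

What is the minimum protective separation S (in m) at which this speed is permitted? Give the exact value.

stop time T_s = (3/2)/(6/5) = 1.2500 s
robot covers v_R·T_r = 1.5000·0.2000 = 0.3000 m before braking
robot covers 1.5000·1.2500 − ½·1.2000·1.2500² = 0.9375 m while stopping
human closes 1.0000·1.4500 = 1.4500 m
margins: 0.1200+0.0500+0.0300 = 0.2000 m
S_min ≈ 0.3000+0.9375+1.4500+0.2000  ⇒  S_min = 231/80 m

S_min = 231/80 m = 2.8875 m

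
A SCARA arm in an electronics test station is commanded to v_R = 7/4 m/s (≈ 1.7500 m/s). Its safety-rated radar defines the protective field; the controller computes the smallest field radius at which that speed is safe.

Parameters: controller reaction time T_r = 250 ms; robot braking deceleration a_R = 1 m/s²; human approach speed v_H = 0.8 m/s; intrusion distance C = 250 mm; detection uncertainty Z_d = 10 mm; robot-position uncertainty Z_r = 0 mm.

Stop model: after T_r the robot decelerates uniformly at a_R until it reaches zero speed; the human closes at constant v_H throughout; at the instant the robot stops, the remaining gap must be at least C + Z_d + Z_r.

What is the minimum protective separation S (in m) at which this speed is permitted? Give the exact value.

stop time T_s = (7/4)/1 = 1.7500 s
robot covers v_R·T_r = 1.7500·0.2500 = 0.4375 m before braking
braking distance = 1.7500²/(2·1.0000) = 1.5312 m
person approaches 0.8000·(0.2500+1.7500) = 1.6000 m
residual clearance needed = 0.2500+0.0100+0.0000 = 0.2600 m
S_min ≈ 0.4375+1.5312+1.6000+0.2600  ⇒  S_min = 3063/800 m

S_min = 3063/800 m = 3.8287 m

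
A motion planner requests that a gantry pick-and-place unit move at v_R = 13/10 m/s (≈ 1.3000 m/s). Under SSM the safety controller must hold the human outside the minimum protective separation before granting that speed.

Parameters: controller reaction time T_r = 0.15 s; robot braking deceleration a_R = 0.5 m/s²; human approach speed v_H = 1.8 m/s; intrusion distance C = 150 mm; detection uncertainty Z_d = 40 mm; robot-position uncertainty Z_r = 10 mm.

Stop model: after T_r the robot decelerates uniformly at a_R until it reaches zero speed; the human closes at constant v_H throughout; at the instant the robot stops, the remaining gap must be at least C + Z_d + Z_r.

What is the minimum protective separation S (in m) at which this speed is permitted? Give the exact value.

T_s = v_R/a_R = (13/10)/(1/2) = 2.6000 s
robot covers v_R·T_r = 1.3000·0.1500 = 0.1950 m before braking
robot covers 1.3000·2.6000 − ½·0.5000·2.6000² = 1.6900 m while stopping
human over T_r+T_s: 1.8000·(0.1500+2.6000) = 4.9500 m
margins: 0.1500+0.0400+0.0100 = 0.2000 m
S_min ≈ 0.1950+1.6900+4.9500+0.2000  ⇒  S_min = 1407/200 m

S_min = 1407/200 m = 7.0350 m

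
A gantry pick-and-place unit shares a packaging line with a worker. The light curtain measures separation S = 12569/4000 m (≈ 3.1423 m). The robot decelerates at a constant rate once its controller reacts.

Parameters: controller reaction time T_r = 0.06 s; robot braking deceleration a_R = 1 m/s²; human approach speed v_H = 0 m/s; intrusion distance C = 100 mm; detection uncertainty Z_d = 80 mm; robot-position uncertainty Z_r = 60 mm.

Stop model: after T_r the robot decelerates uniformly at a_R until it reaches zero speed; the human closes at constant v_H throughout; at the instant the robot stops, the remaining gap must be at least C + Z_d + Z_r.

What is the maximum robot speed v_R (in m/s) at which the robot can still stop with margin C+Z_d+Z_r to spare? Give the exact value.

v_R_max = 47/20 m/s = 2.3500 m/s

collect terms ⇒ (1/2)·v_R² + (3/50)·v_R + (-11609/4000) = 0
  disc = (3/50)² − 4·(1/2)·(-11609/4000) = 58081/10000 ; √disc = 241/100
  v_R = (−(3/50) + 241/100) / (2·(1/2)) = 47/20 m/s
check:
braking lasts T_s = (47/20)/1 = 2.3500 s
reaction-phase robot travel = 2.3500·0.0600 = 0.1410 m
braking distance = 2.3500²/(2·1.0000) = 2.7612 m
human closes 0.0000·2.4100 = 0.0000 m
margins: 0.1000+0.0800+0.0600 = 0.2400 m
sum ≈ 0.1410+2.7612+0.0000+0.2400 ≈ 3.1423 m = S ✓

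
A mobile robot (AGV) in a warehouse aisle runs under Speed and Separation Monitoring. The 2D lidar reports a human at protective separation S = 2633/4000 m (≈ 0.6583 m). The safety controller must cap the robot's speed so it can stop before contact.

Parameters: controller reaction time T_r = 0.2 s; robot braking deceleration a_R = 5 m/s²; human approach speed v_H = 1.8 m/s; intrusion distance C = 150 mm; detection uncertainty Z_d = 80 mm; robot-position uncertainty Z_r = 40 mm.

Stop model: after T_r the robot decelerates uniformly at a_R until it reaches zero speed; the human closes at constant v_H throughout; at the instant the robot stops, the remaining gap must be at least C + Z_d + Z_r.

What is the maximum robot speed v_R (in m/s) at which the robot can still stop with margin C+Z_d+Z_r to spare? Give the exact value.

v_R_max = 1/20 m/s = 0.0500 m/s

quadratic (1/10)·v² + (14/25)·v + (-113/4000) = 0
  disc = (14/25)² − 4·(1/10)·(-113/4000) = 3249/10000 ; √disc = 57/100
  v_R = (−(14/25) + 57/100) / (2·(1/10)) = 1/20 m/s
check:
T_s = v_R/a_R = (1/20)/5 = 0.0100 s
robot covers v_R·T_r = 0.0500·0.2000 = 0.0100 m before braking
robot covers 0.0500·0.0100 − ½·5.0000·0.0100² = 0.0003 m while stopping
person approaches 1.8000·(0.2000+0.0100) = 0.3780 m
residual clearance needed = 0.1500+0.0800+0.0400 = 0.2700 m
sum ≈ 0.0100+0.0003+0.3780+0.2700 ≈ 0.6583 m = S ✓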